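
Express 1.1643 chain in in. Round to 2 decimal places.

1 chain = 792.000 in.
1.1643 × 792.000 ≈ 922.13 in.

922.13 inches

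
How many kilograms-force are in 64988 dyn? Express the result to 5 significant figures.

0.066269 kilograms-force

1 dyn = 1.019716e-6 kilograms-force.
Thus 64988 × 1.019716e-6 ≈ 0.066269 kgf.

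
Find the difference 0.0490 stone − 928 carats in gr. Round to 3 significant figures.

1940 grains

0.0490 st = 4802.00 gr and 928 ct = 2864.25 gr.
4802.00 − 2864.25 ≈ 1940 gr.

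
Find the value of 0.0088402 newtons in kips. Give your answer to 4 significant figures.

1.987 × 10^-6 kip

1 newton = 0.000224809 kips.
Then 0.0088402 × 0.000224809 ≈ 1.987 × 10^-6 kip.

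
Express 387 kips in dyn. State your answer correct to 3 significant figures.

1 kip = 4.44822e+8 dynes.
387 × 4.44822e+8 ≈ 1.72e+11 dyn.

1.72e+11 dyn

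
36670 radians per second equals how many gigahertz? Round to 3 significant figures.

5.84e-6 gigahertz

1 radian per second = 1.59155e-10 GHz.
36670 × 1.59155e-10 ≈ 5.84e-6 GHz.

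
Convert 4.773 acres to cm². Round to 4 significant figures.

1.932e+8 square centimeters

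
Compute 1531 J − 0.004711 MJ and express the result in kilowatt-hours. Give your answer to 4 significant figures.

-0.0008833 kilowatt-hours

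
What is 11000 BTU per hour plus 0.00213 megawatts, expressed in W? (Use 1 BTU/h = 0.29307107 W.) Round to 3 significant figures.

5350 watts

11000 BTU/h = 3223.78 W and 0.00213 MW = 2130.00 W.
3223.78 + 2130.00 ≈ 5350 W.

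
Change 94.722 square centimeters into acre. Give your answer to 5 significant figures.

2.3406 × 10^-6 acres

1 square centimeter = 2.47105 × 10^-8 acres.
94.722 × 2.47105 × 10^-8 ≈ 2.3406 × 10^-6 acre.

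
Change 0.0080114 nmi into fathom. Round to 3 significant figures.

1 nmi = 1012.69 fathom.
0.0080114 × 1012.69 ≈ 8.11 fathom.

8.11 fathom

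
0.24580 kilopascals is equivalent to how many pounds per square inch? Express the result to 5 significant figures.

0.035650 psi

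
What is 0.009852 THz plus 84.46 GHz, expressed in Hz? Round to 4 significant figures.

9.431e+10 hertz

0.009852 THz = 9.85200e+9 Hz and 84.46 GHz = 8.44600e+10 Hz.
9.85200e+9 + 8.44600e+10 ≈ 9.431e+10 Hz.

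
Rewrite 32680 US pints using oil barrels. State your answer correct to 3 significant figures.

1 US pint = 0.00297619 bbl.
Thus 32680 × 0.00297619 ≈ 97.3 bbl.

97.3 bbl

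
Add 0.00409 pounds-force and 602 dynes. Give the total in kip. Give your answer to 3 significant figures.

0.00409 lbf = 4.09000 × 10^-6 kip and 602 dyn = 1.35335 × 10^-6 kip.
4.09000 × 10^-6 + 1.35335 × 10^-6 ≈ 5.44 × 10^-6 kip.

5.44 × 10^-6 kip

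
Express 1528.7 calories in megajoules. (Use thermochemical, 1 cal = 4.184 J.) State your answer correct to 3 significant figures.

0.00640 MJ

1 calorie = 4.18400e-6 MJ.
Thus 1528.7 × 4.18400e-6 ≈ 0.00640 MJ.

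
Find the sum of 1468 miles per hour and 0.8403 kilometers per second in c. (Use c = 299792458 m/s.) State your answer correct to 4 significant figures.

1468 mph = 2.18903e-6 c and 0.8403 km/s = 2.80294e-6 c.
2.18903e-6 + 2.80294e-6 ≈ 4.992e-6 c.

4.992e-6 times the speed of light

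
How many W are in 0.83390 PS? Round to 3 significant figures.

1 metric horsepower = 735.499 W.
0.83390 × 735.499 ≈ 613 W.

613 W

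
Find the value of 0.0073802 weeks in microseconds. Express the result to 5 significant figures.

4.4635 × 10^9 microseconds

1 wk = 6.04800 × 10^11 microseconds.
So 0.0073802 × 6.04800 × 10^11 ≈ 4.4635 × 10^9 μs.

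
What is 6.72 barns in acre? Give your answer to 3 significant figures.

1.66 × 10^-31 acre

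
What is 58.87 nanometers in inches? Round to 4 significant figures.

2.318e-6 in

1 nm = 3.93701e-8 in.
58.87 × 3.93701e-8 ≈ 2.318e-6 in.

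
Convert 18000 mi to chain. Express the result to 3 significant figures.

1 mile = 80.0000 chain.
So 18000 × 80.0000 ≈ 1.44 × 10^6 chain.

1.44 × 10^6 chain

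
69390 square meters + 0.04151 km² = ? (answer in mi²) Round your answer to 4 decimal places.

0.0428 mi²

69390 m² = 0.0267916 mi² and 0.04151 km² = 0.0160271 mi².
0.0267916 + 0.0160271 ≈ 0.0428 mi².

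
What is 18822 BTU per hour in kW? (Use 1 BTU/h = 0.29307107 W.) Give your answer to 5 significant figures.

1 BTU per hour = 0.000293071 kilowatts.
Then 18822 × 0.000293071 ≈ 5.5162 kW.

5.5162 kW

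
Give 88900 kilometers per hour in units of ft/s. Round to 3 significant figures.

81000 ft/s

1 kilometer per hour = 0.911344 ft/s.
Thus 88900 × 0.911344 ≈ 81000 ft/s.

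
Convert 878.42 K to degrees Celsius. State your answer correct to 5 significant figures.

K = °C + 273.15.
Applying the formula gives 605.27 °C.

605.27 °C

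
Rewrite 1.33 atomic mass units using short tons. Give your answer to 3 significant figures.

2.43e-30 short tons

1 u = 1.83043e-30 short ton.
Thus 1.33 × 1.83043e-30 ≈ 2.43e-30 short ton.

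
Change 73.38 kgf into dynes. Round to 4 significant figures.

7.196e+7 dyn

1 kilogram-force = 980665 dyn.
73.38 × 980665 ≈ 7.196e+7 dyn.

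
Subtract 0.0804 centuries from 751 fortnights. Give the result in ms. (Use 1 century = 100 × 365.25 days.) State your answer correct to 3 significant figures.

751 fortnight = 9.08410e+11 ms and 0.0804 century = 2.53723e+11 ms.
9.08410e+11 − 2.53723e+11 ≈ 6.55e+11 ms.

6.55e+11 milliseconds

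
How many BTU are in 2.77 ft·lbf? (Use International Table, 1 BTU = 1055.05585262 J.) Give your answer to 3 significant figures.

1 ft·lbf = 0.00128507 British thermal units.
2.77 × 0.00128507 ≈ 0.00356 BTU.

0.00356 British thermal units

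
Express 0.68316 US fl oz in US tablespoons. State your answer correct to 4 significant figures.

1.366 US tbsp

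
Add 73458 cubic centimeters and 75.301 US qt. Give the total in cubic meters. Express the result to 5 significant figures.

73458 cm³ = 0.0734580 m³ and 75.301 US qt = 0.0712613 m³.
0.0734580 + 0.0712613 ≈ 0.14472 m³.

0.14472 m³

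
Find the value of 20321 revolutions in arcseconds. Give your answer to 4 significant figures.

1 rev = 1.29600 × 10^6 arcseconds.
20321 × 1.29600 × 10^6 ≈ 2.634 × 10^10 arcsec.

2.634 × 10^10 arcsec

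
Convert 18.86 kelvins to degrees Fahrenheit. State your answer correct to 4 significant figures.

-425.7 °F

K = (°F + 459.67) × 5/9.
Applying the formula gives -425.7 °F.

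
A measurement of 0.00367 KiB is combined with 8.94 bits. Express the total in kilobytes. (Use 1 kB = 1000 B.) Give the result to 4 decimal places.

0.0049 kilobytes

0.00367 KiB = 0.00375808 kB and 8.94 bit = 0.00111750 kB.
0.00375808 + 0.00111750 ≈ 0.0049 kB.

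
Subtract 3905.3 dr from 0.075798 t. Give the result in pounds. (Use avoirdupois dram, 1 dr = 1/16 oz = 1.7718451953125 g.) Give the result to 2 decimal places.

151.85 pounds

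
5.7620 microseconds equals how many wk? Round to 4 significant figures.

1 microsecond = 1.65344 × 10^-12 weeks.
Thus 5.7620 × 1.65344 × 10^-12 ≈ 9.527 × 10^-12 wk.

9.527 × 10^-12 wk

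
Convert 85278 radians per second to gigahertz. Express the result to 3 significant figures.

1.36e-5 GHz

1 radian per second = 1.59155e-10 GHz.
So 85278 × 1.59155e-10 ≈ 1.36e-5 GHz.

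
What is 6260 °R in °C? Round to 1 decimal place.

3204.6 °C

°R = (°C + 273.15) × 9/5.
Applying the formula gives 3204.6 °C.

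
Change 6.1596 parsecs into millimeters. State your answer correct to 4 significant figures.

1 parsec = 3.08568 × 10^19 mm.
6.1596 × 3.08568 × 10^19 ≈ 1.901 × 10^20 mm.

1.901 × 10^20 mm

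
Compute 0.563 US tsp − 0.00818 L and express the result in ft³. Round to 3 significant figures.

0.563 US tsp = 9.79976e-5 ft³ and 0.00818 L = 0.000288874 ft³.
9.79976e-5 − 0.000288874 ≈ -0.000191 ft³.

-0.000191 ft³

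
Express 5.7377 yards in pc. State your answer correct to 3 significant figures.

1.70 × 10^-16 pc

1 yard = 2.96337 × 10^-17 pc.
5.7377 × 2.96337 × 10^-17 ≈ 1.70 × 10^-16 pc.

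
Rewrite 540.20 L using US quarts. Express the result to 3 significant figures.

571 US qt

1 liter = 1.05669 US qt.
Thus 540.20 × 1.05669 ≈ 571 US qt.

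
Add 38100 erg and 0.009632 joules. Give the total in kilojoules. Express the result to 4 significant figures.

38100 erg = 3.81000 × 10^-6 kJ and 0.009632 J = 9.63200 × 10^-6 kJ.
3.81000 × 10^-6 + 9.63200 × 10^-6 ≈ 1.344 × 10^-5 kJ.

1.344 × 10^-5 kilojoules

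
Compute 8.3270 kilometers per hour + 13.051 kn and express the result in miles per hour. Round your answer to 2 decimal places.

20.19 mph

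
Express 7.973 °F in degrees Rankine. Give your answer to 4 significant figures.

°R = °F + 459.67.
Applying the formula gives 467.6 °R.

467.6 °R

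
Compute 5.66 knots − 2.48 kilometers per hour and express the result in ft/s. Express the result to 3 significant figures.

5.66 kn = 9.55300 ft/s and 2.48 km/h = 2.26013 ft/s.
9.55300 − 2.26013 ≈ 7.29 ft/s.

7.29 ft/s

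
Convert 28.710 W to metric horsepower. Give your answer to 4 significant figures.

0.03903 PS

1 watt = 0.00135962 metric horsepower.
Thus 28.710 × 0.00135962 ≈ 0.03903 PS.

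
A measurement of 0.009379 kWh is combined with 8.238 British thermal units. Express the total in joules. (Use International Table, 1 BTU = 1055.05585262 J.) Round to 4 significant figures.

0.009379 kWh = 33764.4 J and 8.238 BTU = 8691.55 J.
33764.4 + 8691.55 ≈ 42460 J.

42460 joules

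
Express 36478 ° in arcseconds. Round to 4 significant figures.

1.313 × 10^8 arcseconds

1 ° = 3600.00 arcsec.
Then 36478 × 3600.00 ≈ 1.313 × 10^8 arcsec.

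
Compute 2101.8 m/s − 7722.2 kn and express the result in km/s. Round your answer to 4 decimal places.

2101.8 m/s = 2.10180 km/s and 7722.2 kn = 3.97264 km/s.
2.10180 − 3.97264 ≈ -1.8708 km/s.

-1.8708 km/s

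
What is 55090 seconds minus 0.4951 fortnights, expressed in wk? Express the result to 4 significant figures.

-0.8991 weeks

55090 s = 0.0910880 wk and 0.4951 fortnight = 0.990200 wk.
0.0910880 − 0.990200 ≈ -0.8991 wk.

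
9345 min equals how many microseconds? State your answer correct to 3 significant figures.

5.61e+11 microseconds

1 min = 6.00000e+7 μs.
Then 9345 × 6.00000e+7 ≈ 5.61e+11 μs.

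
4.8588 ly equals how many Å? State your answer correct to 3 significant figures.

1 ly = 9.46073e+25 Å.
So 4.8588 × 9.46073e+25 ≈ 4.60e+26 Å.

4.60e+26 angstroms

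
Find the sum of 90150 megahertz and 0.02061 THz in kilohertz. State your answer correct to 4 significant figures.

1.108 × 10^8 kilohertz

90150 MHz = 9.01500 × 10^7 kHz and 0.02061 THz = 2.06100 × 10^7 kHz.
9.01500 × 10^7 + 2.06100 × 10^7 ≈ 1.108 × 10^8 kHz.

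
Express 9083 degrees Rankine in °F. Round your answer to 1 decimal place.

8623.3 degrees Fahrenheit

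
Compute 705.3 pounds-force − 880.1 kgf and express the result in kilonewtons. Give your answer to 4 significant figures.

-5.494 kN

705.3 lbf = 3.137331 kN and 880.1 kgf = 8.630833 kN.
3.137331 − 8.630833 ≈ -5.494 kN.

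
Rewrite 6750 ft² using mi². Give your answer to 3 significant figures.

1 square foot = 3.58701e-8 square miles.
6750 × 3.58701e-8 ≈ 0.000242 mi².

0.000242 square miles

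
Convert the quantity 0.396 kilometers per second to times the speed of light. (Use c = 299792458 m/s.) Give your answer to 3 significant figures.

1 kilometer per second = 3.33564 × 10^-6 c.
So 0.396 × 3.33564 × 10^-6 ≈ 1.32 × 10^-6 c.

1.32 × 10^-6 c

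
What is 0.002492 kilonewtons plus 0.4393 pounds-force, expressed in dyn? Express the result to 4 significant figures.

444600 dyn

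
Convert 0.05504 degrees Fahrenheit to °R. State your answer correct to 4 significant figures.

°R = °F + 459.67.
Applying the formula gives 459.7 °R.

459.7 °R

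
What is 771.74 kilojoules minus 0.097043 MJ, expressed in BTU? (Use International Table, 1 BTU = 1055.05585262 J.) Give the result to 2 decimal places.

771.74 kJ = 731.468 BTU and 0.097043 MJ = 91.9790 BTU.
731.468 − 91.9790 ≈ 639.49 BTU.

639.49 British thermal units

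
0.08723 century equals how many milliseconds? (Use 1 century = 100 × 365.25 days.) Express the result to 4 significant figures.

2.753e+11 milliseconds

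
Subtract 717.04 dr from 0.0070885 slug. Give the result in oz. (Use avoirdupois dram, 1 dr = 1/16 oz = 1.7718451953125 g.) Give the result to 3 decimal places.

0.0070885 slug = 3.64905 oz and 717.04 dr = 44.8150 oz.
3.64905 − 44.8150 ≈ -41.166 oz.

-41.166 ounces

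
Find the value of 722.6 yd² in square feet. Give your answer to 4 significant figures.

1 yd² = 9.00000 square feet.
So 722.6 × 9.00000 ≈ 6503 ft².

6503 square feet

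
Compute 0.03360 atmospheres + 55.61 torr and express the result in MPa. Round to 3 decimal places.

0.011 megapascals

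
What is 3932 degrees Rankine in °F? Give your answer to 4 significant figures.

°R = °F + 459.67.
Applying the formula gives 3472 °F.

3472 °F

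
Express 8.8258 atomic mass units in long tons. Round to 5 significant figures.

1.4424 × 10^-29 long tons

1 u = 1.63431 × 10^-30 long ton.
8.8258 × 1.63431 × 10^-30 ≈ 1.4424 × 10^-29 long ton.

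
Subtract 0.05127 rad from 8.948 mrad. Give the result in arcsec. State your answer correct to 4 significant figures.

8.948 mrad = 1845.66 arcsec and 0.05127 rad = 10575.2 arcsec.
1845.66 − 10575.2 ≈ -8730 arcsec.

-8730 arcseconds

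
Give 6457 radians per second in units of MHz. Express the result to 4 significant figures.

0.001028 megahertz

1 radian per second = 1.59155 × 10^-7 MHz.
So 6457 × 1.59155 × 10^-7 ≈ 0.001028 MHz.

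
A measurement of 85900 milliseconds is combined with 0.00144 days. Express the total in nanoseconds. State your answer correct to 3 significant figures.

85900 ms = 8.59000 × 10^10 ns and 0.00144 d = 1.24416 × 10^11 ns.
8.59000 × 10^10 + 1.24416 × 10^11 ≈ 2.10 × 10^11 ns.

2.10 × 10^11 ns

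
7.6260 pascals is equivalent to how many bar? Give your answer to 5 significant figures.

1 Pa = 1.00000e-5 bar.
Thus 7.6260 × 1.00000e-5 ≈ 7.6260e-5 bar.

7.6260e-5 bar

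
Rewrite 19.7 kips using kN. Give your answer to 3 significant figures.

1 kip = 4.44822 kN.
So 19.7 × 4.44822 ≈ 87.6 kN.

87.6 kilonewtons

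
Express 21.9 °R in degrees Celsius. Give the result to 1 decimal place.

-261.0 degrees Celsius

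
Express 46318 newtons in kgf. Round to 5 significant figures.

4723.1 kgf

1 newton = 0.101972 kilograms-force.
46318 × 0.101972 ≈ 4723.1 kgf.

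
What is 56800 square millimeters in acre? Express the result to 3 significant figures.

1 mm² = 2.47105 × 10^-10 acres.
Then 56800 × 2.47105 × 10^-10 ≈ 1.40 × 10^-5 acre.

1.40 × 10^-5 acre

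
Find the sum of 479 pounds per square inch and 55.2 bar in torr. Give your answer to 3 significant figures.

66200 torr

479 psi = 24771.5 torr and 55.2 bar = 41403.4 torr.
24771.5 + 41403.4 ≈ 66200 torr.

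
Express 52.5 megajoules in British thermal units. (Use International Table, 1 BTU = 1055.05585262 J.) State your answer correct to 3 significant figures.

49800 BTU

1 MJ = 947.817 British thermal units.
52.5 × 947.817 ≈ 49800 BTU.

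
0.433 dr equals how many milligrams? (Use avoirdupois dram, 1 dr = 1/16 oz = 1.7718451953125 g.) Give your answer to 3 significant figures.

1 dr = 1771.85 milligrams.
So 0.433 × 1771.85 ≈ 767 mg.

767 milligrams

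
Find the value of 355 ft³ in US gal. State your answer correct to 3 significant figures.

1 cubic foot = 7.48052 US gal.
Thus 355 × 7.48052 ≈ 2660 US gal.

2660 US gallons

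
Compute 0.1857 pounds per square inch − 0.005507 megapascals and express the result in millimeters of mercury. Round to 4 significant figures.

-31.70 mmHg

0.1857 psi = 9.60346 mmHg and 0.005507 MPa = 41.3059 mmHg.
9.60346 − 41.3059 ≈ -31.70 mmHg.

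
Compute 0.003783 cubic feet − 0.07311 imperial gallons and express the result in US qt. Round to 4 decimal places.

0.003783 ft³ = 0.113195 US qt and 0.07311 imp gal = 0.351206 US qt.
0.113195 − 0.351206 ≈ -0.2380 US qt.

-0.2380 US qt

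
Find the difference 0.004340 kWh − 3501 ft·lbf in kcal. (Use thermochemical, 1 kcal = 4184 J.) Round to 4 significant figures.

2.600 kcal

0.004340 kWh = 3.73423 kcal and 3501 ft·lbf = 1.13449 kcal.
3.73423 − 1.13449 ≈ 2.600 kcal.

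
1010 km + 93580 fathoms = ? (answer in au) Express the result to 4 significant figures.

7.895e-6 astronomical units

1010 km = 6.75143e-6 au and 93580 fathom = 1.14399e-6 au.
6.75143e-6 + 1.14399e-6 ≈ 7.895e-6 au.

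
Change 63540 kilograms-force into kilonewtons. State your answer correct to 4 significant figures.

1 kilogram-force = 0.00980665 kN.
Then 63540 × 0.00980665 ≈ 623.1 kN.

623.1 kN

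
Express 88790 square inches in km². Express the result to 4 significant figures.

5.728e-5 square kilometers

1 square inch = 6.45160e-10 km².
Thus 88790 × 6.45160e-10 ≈ 5.728e-5 km².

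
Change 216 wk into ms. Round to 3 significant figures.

1 week = 6.04800e+8 milliseconds.
Thus 216 × 6.04800e+8 ≈ 1.31e+11 ms.

1.31e+11 ms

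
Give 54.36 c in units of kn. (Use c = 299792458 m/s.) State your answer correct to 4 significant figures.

1 c = 5.82750 × 10^8 kn.
Then 54.36 × 5.82750 × 10^8 ≈ 3.168 × 10^10 kn.

3.168 × 10^10 kn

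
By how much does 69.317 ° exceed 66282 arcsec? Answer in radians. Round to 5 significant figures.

69.317 ° = 1.20981 rad and 66282 arcsec = 0.321344 rad.
1.20981 − 0.321344 ≈ 0.88847 rad.

0.88847 radians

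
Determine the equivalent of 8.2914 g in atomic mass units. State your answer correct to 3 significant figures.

4.99 × 10^24 atomic mass units

1 gram = 6.02214 × 10^23 atomic mass units.
Thus 8.2914 × 6.02214 × 10^23 ≈ 4.99 × 10^24 u.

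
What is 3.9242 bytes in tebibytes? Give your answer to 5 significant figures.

3.5690e-12 TiB

1 B = 9.09495e-13 TiB.
Then 3.9242 × 9.09495e-13 ≈ 3.5690e-12 TiB.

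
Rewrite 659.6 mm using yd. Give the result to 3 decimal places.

1 mm = 0.00109361 yards.
659.6 × 0.00109361 ≈ 0.721 yd.

0.721 yd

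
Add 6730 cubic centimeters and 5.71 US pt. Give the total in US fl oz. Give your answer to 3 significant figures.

6730 cm³ = 227.568 US fl oz and 5.71 US pt = 91.3600 US fl oz.
227.568 + 91.3600 ≈ 319 US fl oz.

319 US fl oz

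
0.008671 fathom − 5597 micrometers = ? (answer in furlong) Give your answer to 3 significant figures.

5.10 × 10^-5 furlong

0.008671 fathom = 7.88273 × 10^-5 furlong and 5597 μm = 2.78225 × 10^-5 furlong.
7.88273 × 10^-5 − 2.78225 × 10^-5 ≈ 5.10 × 10^-5 furlong.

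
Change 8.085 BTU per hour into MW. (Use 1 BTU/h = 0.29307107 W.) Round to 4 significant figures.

2.369 × 10^-6 MW

1 BTU/h = 2.93071 × 10^-7 MW.
8.085 × 2.93071 × 10^-7 ≈ 2.369 × 10^-6 MW.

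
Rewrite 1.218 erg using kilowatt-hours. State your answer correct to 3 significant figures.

3.38 × 10^-14 kWh

1 erg = 2.77778 × 10^-14 kilowatt-hours.
Thus 1.218 × 2.77778 × 10^-14 ≈ 3.38 × 10^-14 kWh.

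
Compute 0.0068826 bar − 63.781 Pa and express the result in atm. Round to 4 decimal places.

0.0062 atm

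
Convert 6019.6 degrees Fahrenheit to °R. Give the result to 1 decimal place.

6479.3 °R

°R = °F + 459.67.
Applying the formula gives 6479.3 °R.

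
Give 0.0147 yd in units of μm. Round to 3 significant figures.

13400 μm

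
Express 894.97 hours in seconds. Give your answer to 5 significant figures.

1 h = 3600.00 s.
Then 894.97 × 3600.00 ≈ 3.2219e+6 s.

3.2219e+6 s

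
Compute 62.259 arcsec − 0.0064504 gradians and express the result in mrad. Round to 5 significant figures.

0.20052 milliradians

62.259 arcsec = 0.301840 mrad and 0.0064504 grad = 0.101323 mrad.
0.301840 − 0.101323 ≈ 0.20052 mrad.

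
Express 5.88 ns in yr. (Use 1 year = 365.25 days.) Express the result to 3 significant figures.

1 ns = 3.16881e-17 yr.
Then 5.88 × 3.16881e-17 ≈ 1.86e-16 yr.

1.86e-16 yr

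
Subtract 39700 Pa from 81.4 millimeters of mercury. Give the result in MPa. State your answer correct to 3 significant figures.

81.4 mmHg = 0.0108524 MPa and 39700 Pa = 0.0397000 MPa.
0.0108524 − 0.0397000 ≈ -0.0288 MPa.

-0.0288 MPa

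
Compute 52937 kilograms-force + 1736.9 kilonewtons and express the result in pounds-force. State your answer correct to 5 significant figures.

507180 lbf

52937 kgf = 116706 lbf and 1736.9 kN = 390471 lbf.
116706 + 390471 ≈ 507180 lbf.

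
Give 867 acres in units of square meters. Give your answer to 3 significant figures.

3.51 × 10^6 square meters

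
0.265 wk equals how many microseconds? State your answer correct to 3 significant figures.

1 week = 6.04800e+11 μs.
Thus 0.265 × 6.04800e+11 ≈ 1.60e+11 μs.

1.60e+11 μs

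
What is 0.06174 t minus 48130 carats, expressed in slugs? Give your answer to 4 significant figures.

0.06174 t = 4.23053 slug and 48130 ct = 0.659591 slug.
4.23053 − 0.659591 ≈ 3.571 slug.

3.571 slug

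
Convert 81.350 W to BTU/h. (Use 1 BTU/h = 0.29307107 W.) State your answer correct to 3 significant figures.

278 BTU/h

1 watt = 3.41214 BTU per hour.
81.350 × 3.41214 ≈ 278 BTU/h.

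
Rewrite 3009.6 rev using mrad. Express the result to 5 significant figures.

1.8910e+7 mrad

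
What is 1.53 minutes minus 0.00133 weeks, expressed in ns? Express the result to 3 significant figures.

-7.13e+11 ns

1.53 min = 9.18000e+10 ns and 0.00133 wk = 8.04384e+11 ns.
9.18000e+10 − 8.04384e+11 ≈ -7.13e+11 ns.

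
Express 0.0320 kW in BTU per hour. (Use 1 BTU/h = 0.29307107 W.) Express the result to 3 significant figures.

109 BTU per hour

1 kilowatt = 3412.14 BTU per hour.
Thus 0.0320 × 3412.14 ≈ 109 BTU/h.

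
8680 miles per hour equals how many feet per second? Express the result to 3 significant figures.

1 mile per hour = 1.46667 ft/s.
So 8680 × 1.46667 ≈ 12700 ft/s.

12700 feet per second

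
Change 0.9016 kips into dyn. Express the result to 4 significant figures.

4.011e+8 dynes

1 kip = 4.44822e+8 dynes.
So 0.9016 × 4.44822e+8 ≈ 4.011e+8 dyn.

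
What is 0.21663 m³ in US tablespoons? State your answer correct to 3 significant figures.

14700 US tbsp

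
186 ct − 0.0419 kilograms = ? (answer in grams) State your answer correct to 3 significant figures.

-4.70 grams

186 ct = 37.2000 g and 0.0419 kg = 41.9000 g.
37.2000 − 41.9000 ≈ -4.70 g.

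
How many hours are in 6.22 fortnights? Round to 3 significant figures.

2090 h

1 fortnight = 336.000 hours.
6.22 × 336.000 ≈ 2090 h.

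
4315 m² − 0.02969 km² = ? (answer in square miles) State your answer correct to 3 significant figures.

4315 m² = 0.00166603 mi² and 0.02969 km² = 0.0114634 mi².
0.00166603 − 0.0114634 ≈ -0.00980 mi².

-0.00980 mi²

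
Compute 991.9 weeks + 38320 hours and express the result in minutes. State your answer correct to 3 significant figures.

991.9 wk = 9.99835e+6 min and 38320 h = 2.29920e+6 min.
9.99835e+6 + 2.29920e+6 ≈ 1.23e+7 min.

1.23e+7 minutes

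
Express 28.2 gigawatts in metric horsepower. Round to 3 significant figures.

1 gigawatt = 1.35962 × 10^6 PS.
So 28.2 × 1.35962 × 10^6 ≈ 3.83 × 10^7 PS.

3.83 × 10^7 PS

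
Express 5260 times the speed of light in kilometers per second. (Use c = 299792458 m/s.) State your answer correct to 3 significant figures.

1.58 × 10^9 kilometers per second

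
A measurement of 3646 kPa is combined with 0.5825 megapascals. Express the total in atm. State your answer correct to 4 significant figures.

3646 kPa = 35.9832 atm and 0.5825 MPa = 5.74883 atm.
35.9832 + 5.74883 ≈ 41.73 atm.

41.73 atmospheres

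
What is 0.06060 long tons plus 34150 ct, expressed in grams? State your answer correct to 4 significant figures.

0.06060 long ton = 61572.4 g and 34150 ct = 6830.00 g.
61572.4 + 6830.00 ≈ 68400 g.

68400 grams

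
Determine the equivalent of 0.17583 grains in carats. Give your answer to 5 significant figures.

0.056968 carats

1 gr = 0.323995 carats.
Thus 0.17583 × 0.323995 ≈ 0.056968 ct.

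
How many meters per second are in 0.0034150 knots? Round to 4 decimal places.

0.0018 m/s

1 knot = 0.514444 m/s.
Then 0.0034150 × 0.514444 ≈ 0.0018 m/s.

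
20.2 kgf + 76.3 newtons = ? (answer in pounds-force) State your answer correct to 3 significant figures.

61.7 lbf

20.2 kgf = 44.5334 lbf and 76.3 N = 17.1529 lbf.
44.5334 + 17.1529 ≈ 61.7 lbf.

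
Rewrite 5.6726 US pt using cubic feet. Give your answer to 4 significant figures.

0.09479 ft³

1 US pt = 0.0167101 ft³.
So 5.6726 × 0.0167101 ≈ 0.09479 ft³.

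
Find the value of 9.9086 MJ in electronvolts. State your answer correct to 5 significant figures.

1 MJ = 6.24151 × 10^24 eV.
9.9086 × 6.24151 × 10^24 ≈ 6.1845 × 10^25 eV.

6.1845 × 10^25 eV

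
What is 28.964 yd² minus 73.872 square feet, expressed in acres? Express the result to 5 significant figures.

0.0042884 acres

28.964 yd² = 0.00598430 acre and 73.872 ft² = 0.00169587 acre.
0.00598430 − 0.00169587 ≈ 0.0042884 acre.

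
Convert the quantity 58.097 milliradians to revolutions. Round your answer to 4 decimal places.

0.0092 revolutions

1 mrad = 0.000159155 rev.
Thus 58.097 × 0.000159155 ≈ 0.0092 rev.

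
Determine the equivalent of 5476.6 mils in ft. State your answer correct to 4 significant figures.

0.4564 ft

1 mil = 8.33333 × 10^-5 ft.
So 5476.6 × 8.33333 × 10^-5 ≈ 0.4564 ft.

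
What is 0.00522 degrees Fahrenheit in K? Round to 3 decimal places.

255.375 kelvins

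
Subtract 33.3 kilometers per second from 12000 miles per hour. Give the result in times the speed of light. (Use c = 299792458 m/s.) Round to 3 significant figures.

12000 mph = 1.78940e-5 c and 33.3 km/s = 0.000111077 c.
1.78940e-5 − 0.000111077 ≈ -9.32e-5 c.

-9.32e-5 times the speed of light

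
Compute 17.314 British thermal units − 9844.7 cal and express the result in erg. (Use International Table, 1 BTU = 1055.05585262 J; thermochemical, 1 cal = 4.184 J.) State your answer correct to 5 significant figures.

17.314 BTU = 1.82672e+11 erg and 9844.7 cal = 4.11902e+11 erg.
1.82672e+11 − 4.11902e+11 ≈ -2.2923e+11 erg.

-2.2923e+11 ergs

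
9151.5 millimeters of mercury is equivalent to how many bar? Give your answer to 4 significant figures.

1 millimeter of mercury = 0.00133322 bar.
Then 9151.5 × 0.00133322 ≈ 12.20 bar.

12.20 bar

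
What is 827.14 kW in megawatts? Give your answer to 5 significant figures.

0.82714 megawatts

1 kW = 0.00100000 megawatts.
Then 827.14 × 0.00100000 ≈ 0.82714 MW.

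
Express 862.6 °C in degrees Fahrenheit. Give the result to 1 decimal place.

1584.7 °F

°F = °C × 9/5 + 32.
Applying the formula gives 1584.7 °F.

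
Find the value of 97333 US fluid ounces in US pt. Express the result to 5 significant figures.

1 US fluid ounce = 0.0625000 US pints.
97333 × 0.0625000 ≈ 6083.3 US pt.

6083.3 US pints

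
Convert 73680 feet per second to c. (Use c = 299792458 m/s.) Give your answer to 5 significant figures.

1 ft/s = 1.016703e-9 times the speed of light.
73680 × 1.016703e-9 ≈ 7.4911e-5 c.

7.4911e-5 times the speed of light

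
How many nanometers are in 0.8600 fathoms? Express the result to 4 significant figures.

1.573 × 10^9 nanometers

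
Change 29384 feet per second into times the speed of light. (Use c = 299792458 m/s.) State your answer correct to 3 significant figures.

1 ft/s = 1.01670e-9 c.
Then 29384 × 1.01670e-9 ≈ 2.99e-5 c.

2.99e-5 c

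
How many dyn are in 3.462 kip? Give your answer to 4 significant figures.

1 kip = 4.44822 × 10^8 dynes.
Thus 3.462 × 4.44822 × 10^8 ≈ 1.540 × 10^9 dyn.

1.540 × 10^9 dynes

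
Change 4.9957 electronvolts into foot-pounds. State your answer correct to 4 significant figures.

5.903e-19 foot-pounds

1 eV = 1.18170e-19 ft·lbf.
4.9957 × 1.18170e-19 ≈ 5.903e-19 ft·lbf.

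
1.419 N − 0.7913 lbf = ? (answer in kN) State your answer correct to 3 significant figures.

-0.00210 kilonewtons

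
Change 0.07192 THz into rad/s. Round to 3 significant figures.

4.52 × 10^11 rad/s

1 terahertz = 6.28319 × 10^12 radians per second.
So 0.07192 × 6.28319 × 10^12 ≈ 4.52 × 10^11 rad/s.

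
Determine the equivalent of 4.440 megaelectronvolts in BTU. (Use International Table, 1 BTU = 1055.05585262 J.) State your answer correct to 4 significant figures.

1 MeV = 1.51857e-16 British thermal units.
So 4.440 × 1.51857e-16 ≈ 6.742e-16 BTU.

6.742e-16 BTU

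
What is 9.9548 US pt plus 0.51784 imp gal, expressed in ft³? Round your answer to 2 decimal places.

9.9548 US pt = 0.166345 ft³ and 0.51784 imp gal = 0.0831359 ft³.
0.166345 + 0.0831359 ≈ 0.25 ft³.

0.25 ft³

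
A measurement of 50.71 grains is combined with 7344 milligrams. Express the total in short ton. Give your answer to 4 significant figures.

50.71 gr = 3.62214 × 10^-6 short ton and 7344 mg = 8.09537 × 10^-6 short ton.
3.62214 × 10^-6 + 8.09537 × 10^-6 ≈ 1.172 × 10^-5 short ton.

1.172 × 10^-5 short ton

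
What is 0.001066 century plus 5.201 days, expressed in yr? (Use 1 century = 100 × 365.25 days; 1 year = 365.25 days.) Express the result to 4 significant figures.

0.001066 century = 0.106600 yr and 5.201 d = 0.0142396 yr.
0.106600 + 0.0142396 ≈ 0.1208 yr.

0.1208 years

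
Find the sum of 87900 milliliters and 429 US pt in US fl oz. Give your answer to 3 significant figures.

9840 US fluid ounces

87900 mL = 2972.25 US fl oz and 429 US pt = 6864.00 US fl oz.
2972.25 + 6864.00 ≈ 9840 US fl oz.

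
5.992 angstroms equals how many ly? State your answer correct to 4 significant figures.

6.334 × 10^-26 light-years

1 Å = 1.05700 × 10^-26 ly.
5.992 × 1.05700 × 10^-26 ≈ 6.334 × 10^-26 ly.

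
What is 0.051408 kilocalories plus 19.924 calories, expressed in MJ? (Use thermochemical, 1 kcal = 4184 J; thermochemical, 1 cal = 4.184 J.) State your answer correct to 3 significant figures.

0.000298 MJ

0.051408 kcal = 0.000215091 MJ and 19.924 cal = 8.33620 × 10^-5 MJ.
0.000215091 + 8.33620 × 10^-5 ≈ 0.000298 MJ.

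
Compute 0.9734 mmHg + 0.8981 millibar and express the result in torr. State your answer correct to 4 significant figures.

0.9734 mmHg = 0.973400 torr and 0.8981 mbar = 0.673630 torr.
0.973400 + 0.673630 ≈ 1.647 torr.

1.647 torr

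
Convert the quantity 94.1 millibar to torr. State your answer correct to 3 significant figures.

1 millibar = 0.750062 torr.
So 94.1 × 0.750062 ≈ 70.6 torr.

70.6 torr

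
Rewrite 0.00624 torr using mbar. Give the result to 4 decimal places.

0.0083 mbar

1 torr = 1.33322 millibar.
0.00624 × 1.33322 ≈ 0.0083 mbar.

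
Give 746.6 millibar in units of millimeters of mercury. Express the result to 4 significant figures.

560.0 millimeters of mercury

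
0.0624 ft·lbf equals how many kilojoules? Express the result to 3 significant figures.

1 ft·lbf = 0.00135582 kilojoules.
So 0.0624 × 0.00135582 ≈ 8.46 × 10^-5 kJ.

8.46 × 10^-5 kilojoules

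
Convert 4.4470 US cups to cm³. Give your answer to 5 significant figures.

1052.1 cm³

1 US cup = 236.588 cubic centimeters.
So 4.4470 × 236.588 ≈ 1052.1 cm³.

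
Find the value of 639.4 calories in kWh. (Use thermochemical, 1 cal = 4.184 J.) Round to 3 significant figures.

0.000743 kilowatt-hours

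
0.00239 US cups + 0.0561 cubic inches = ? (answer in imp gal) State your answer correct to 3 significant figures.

0.000327 imp gal

0.00239 US cup = 0.000124381 imp gal and 0.0561 in³ = 0.000202221 imp gal.
0.000124381 + 0.000202221 ≈ 0.000327 imp gal.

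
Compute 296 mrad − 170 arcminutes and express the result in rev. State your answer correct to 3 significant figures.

0.0392 rev

296 mrad = 0.0471099 rev and 170 arcmin = 0.00787037 rev.
0.0471099 − 0.00787037 ≈ 0.0392 rev.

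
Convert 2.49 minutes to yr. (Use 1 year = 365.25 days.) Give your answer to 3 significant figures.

4.73 × 10^-6 yr

1 minute = 1.90129 × 10^-6 years.
Then 2.49 × 1.90129 × 10^-6 ≈ 4.73 × 10^-6 yr.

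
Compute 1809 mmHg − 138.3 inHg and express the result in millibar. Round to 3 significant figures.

1809 mmHg = 2411.80 mbar and 138.3 inHg = 4683.38 mbar.
2411.80 − 4683.38 ≈ -2270 mbar.

-2270 millibar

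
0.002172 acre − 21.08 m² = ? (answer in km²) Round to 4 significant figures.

0.002172 acre = 8.78977e-6 km² and 21.08 m² = 2.10800e-5 km².
8.78977e-6 − 2.10800e-5 ≈ -1.229e-5 km².

-1.229e-5 square kilometers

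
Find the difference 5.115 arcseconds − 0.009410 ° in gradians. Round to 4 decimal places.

-0.0089 grad

5.115 arcsec = 0.00157870 grad and 0.009410 ° = 0.0104556 grad.
0.00157870 − 0.0104556 ≈ -0.0089 grad.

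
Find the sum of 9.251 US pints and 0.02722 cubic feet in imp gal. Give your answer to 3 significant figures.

1.13 imp gal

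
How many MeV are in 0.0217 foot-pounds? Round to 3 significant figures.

1.84e+11 megaelectronvolts

1 foot-pound = 8.46235e+12 MeV.
So 0.0217 × 8.46235e+12 ≈ 1.84e+11 MeV.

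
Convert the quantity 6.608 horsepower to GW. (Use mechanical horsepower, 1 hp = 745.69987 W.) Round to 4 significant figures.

1 horsepower = 7.45700 × 10^-7 gigawatts.
So 6.608 × 7.45700 × 10^-7 ≈ 4.928 × 10^-6 GW.

4.928 × 10^-6 GW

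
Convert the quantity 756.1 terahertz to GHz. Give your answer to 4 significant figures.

1 THz = 1000.00 GHz.
So 756.1 × 1000.00 ≈ 756100 GHz.

756100 GHz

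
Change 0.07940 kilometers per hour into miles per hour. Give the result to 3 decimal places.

1 km/h = 0.621371 mph.
So 0.07940 × 0.621371 ≈ 0.049 mph.

0.049 mph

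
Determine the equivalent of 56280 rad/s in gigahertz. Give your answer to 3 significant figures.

1 radian per second = 1.59155 × 10^-10 GHz.
Then 56280 × 1.59155 × 10^-10 ≈ 8.96 × 10^-6 GHz.

8.96 × 10^-6 gigahertz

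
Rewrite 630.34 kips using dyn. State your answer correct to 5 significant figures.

2.8039 × 10^11 dyn

1 kip = 4.44822 × 10^8 dyn.
So 630.34 × 4.44822 × 10^8 ≈ 2.8039 × 10^11 dyn.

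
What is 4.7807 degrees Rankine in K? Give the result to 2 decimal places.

2.66 kelvins

°R = K × 9/5.
Applying the formula gives 2.66 K.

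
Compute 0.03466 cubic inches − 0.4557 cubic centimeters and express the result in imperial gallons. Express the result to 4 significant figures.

2.470 × 10^-5 imperial gallons

0.03466 in³ = 0.000124937 imp gal and 0.4557 cm³ = 0.000100240 imp gal.
0.000124937 − 0.000100240 ≈ 2.470 × 10^-5 imp gal.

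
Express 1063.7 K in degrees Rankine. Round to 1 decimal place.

1914.7 degrees Rankine

°R = K × 9/5.
Applying the formula gives 1914.7 °R.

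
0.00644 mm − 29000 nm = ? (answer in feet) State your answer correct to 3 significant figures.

0.00644 mm = 2.11286 × 10^-5 ft and 29000 nm = 9.51444 × 10^-5 ft.
2.11286 × 10^-5 − 9.51444 × 10^-5 ≈ -7.40 × 10^-5 ft.

-7.40 × 10^-5 ft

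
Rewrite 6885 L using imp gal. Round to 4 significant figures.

1 liter = 0.219969 imp gal.
So 6885 × 0.219969 ≈ 1514 imp gal.

1514 imp gal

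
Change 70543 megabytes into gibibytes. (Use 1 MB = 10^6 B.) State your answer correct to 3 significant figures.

1 MB = 0.000931323 gibibytes.
So 70543 × 0.000931323 ≈ 65.7 GiB.

65.7 GiB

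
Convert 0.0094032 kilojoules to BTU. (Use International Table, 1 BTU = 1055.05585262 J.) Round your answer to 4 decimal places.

0.0089 British thermal units

1 kilojoule = 0.947817 BTU.
Then 0.0094032 × 0.947817 ≈ 0.0089 BTU.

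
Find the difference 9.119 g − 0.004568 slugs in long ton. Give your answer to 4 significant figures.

9.119 g = 8.97498e-6 long ton and 0.004568 slug = 6.56121e-5 long ton.
8.97498e-6 − 6.56121e-5 ≈ -5.664e-5 long ton.

-5.664e-5 long ton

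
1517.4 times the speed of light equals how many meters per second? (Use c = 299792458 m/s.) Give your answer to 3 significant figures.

4.55e+11 m/s

1 c = 2.99792e+8 meters per second.
1517.4 × 2.99792e+8 ≈ 4.55e+11 m/s.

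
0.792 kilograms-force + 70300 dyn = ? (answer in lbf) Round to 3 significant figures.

1.90 lbf

0.792 kgf = 1.74606 lbf and 70300 dyn = 0.158041 lbf.
1.74606 + 0.158041 ≈ 1.90 lbf.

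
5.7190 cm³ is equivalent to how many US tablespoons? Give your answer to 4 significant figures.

0.3868 US tbsp

1 cm³ = 0.0676280 US tablespoons.
Then 5.7190 × 0.0676280 ≈ 0.3868 US tbsp.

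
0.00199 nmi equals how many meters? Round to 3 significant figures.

1 nmi = 1852.00 meters.
Thus 0.00199 × 1852.00 ≈ 3.69 m.

3.69 meters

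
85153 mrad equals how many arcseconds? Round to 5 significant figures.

1 milliradian = 206.265 arcseconds.
So 85153 × 206.265 ≈ 1.7564 × 10^7 arcsec.

1.7564 × 10^7 arcsec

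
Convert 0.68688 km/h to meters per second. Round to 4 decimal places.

0.1908 meters per second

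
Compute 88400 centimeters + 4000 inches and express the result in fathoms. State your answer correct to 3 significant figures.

88400 cm = 483.377 fathom and 4000 in = 55.5556 fathom.
483.377 + 55.5556 ≈ 539 fathom.

539 fathom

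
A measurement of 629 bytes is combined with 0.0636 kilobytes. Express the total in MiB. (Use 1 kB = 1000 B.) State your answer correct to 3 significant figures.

0.000661 mebibytes

629 B = 0.000599861 MiB and 0.0636 kB = 6.06537 × 10^-5 MiB.
0.000599861 + 6.06537 × 10^-5 ≈ 0.000661 MiB.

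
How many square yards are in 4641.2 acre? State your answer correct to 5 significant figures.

1 acre = 4840.00 yd².
So 4641.2 × 4840.00 ≈ 2.2463e+7 yd².

2.2463e+7 yd²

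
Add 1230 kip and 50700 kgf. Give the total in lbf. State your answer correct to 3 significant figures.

1.34e+6 lbf

1230 kip = 1.23000e+6 lbf and 50700 kgf = 111774 lbf.
1.23000e+6 + 111774 ≈ 1.34e+6 lbf.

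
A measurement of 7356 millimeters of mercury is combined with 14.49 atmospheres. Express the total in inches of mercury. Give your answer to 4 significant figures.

723.2 inHg

7356 mmHg = 289.606 inHg and 14.49 atm = 433.559 inHg.
289.606 + 433.559 ≈ 723.2 inHg.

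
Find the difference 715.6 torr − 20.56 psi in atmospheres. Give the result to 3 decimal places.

-0.457 atm

715.6 torr = 0.941579 atm and 20.56 psi = 1.39903 atm.
0.941579 − 1.39903 ≈ -0.457 atm.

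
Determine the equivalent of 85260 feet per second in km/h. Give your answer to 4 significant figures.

1 foot per second = 1.09728 kilometers per hour.
Thus 85260 × 1.09728 ≈ 93550 km/h.

93550 km/h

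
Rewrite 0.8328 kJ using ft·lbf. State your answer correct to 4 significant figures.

1 kilojoule = 737.562 ft·lbf.
So 0.8328 × 737.562 ≈ 614.2 ft·lbf.

614.2 ft·lbf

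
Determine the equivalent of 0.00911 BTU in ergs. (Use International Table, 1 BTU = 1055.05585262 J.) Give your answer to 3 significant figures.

9.61e+7 erg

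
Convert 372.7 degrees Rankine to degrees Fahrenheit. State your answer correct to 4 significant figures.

-86.97 degrees Fahrenheit

°R = °F + 459.67.
Applying the formula gives -86.97 °F.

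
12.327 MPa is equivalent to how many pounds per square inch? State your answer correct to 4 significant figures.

1788 psi

1 megapascal = 145.038 psi.
Thus 12.327 × 145.038 ≈ 1788 psi.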